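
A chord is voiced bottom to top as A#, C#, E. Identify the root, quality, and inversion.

The pitch classes A#, C#, E arrange in thirds as A#–C#–E: an A# diminished triad.
The lowest note is A#, the root of the chord, so this is root position (figured bass 5/3).

A# diminished, root position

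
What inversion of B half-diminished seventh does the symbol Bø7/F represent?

second inversion

Bø7/F means B half-diminished seventh with F in the bass. F is the fifth of B half-diminished seventh (B–D–F–A), so this is second inversion.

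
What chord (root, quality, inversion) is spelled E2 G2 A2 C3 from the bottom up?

Reducing to letter names: E, G, A, C. These stack in thirds as A–C–E–G — an A minor seventh chord.
With the fifth (E) in the bass, the chord is in second inversion (figured bass 4/3).

A minor seventh, second inversion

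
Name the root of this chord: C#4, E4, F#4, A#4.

Reordering C#, E, F#, A# into stacked thirds gives F#–A#–C#–E; the bottom of that stack, F#, is the root.

F#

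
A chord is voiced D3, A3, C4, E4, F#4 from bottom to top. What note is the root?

The distinct letter names are D, A, C, E, F#. Arranged as a stack of thirds they read D–F#–A–C–E, so D is the root (a D dominant ninth chord).

D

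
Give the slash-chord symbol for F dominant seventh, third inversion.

F7/Eb

Third inversion of F dominant seventh has the seventh (Eb) in the bass. As a slash chord: F7/Eb.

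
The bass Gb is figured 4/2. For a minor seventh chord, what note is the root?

The figures 4/2 mean the seventh of the chord is in the bass. If Gb is the seventh of a minor seventh chord, the root is Ab (chord tones Ab–Cb–Eb–Gb).

Ab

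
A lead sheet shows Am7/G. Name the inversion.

Am7/G means A minor seventh with G in the bass. G is the seventh of A minor seventh (A–C–E–G), so this is third inversion.

third inversion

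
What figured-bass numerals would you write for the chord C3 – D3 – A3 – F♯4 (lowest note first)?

4/2

The notes C, D, A, F# stack in thirds as D–F#–A–C — a D dominant seventh chord. The bass C is the seventh, so this is third inversion: figured 4/2.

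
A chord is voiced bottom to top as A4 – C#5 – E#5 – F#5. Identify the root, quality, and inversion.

F# minor-major seventh, first inversion

The distinct note names are A, C#, E#, F#. Stacked in thirds they read F#–A–C#–E#, which is a minor-major seventh chord on F#.
With the third (A) in the bass, the chord is in first inversion (figured bass 6/5).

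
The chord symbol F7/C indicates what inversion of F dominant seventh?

F7/C means F dominant seventh with C in the bass. C is the fifth of F dominant seventh (F–A–C–Eb), so this is second inversion.

second inversion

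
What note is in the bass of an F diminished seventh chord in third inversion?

Ebb

The seventh of F diminished seventh (F–Ab–Cb–Ebb) is Ebb; that is the bass in third inversion.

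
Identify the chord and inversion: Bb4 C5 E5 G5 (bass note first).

The distinct note names are Bb, C, E, G. Stacked in thirds they read C–E–G–Bb, which is a dominant seventh chord on C.
The lowest note is Bb, the seventh of the chord, so this is third inversion (figured bass 4/2).

C dominant seventh, third inversion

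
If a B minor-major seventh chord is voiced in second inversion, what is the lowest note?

F#

In second inversion the fifth is lowest. For B minor-major seventh (B–D–F#–A#) that is F#.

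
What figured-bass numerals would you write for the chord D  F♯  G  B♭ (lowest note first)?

The notes D, F#, G, Bb stack in thirds as G–Bb–D–F# — a G minor-major seventh chord. The bass D is the fifth, so this is second inversion: figured 4/3.

4/3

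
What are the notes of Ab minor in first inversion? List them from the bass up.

Cb, Eb, Ab

Spelling Ab minor: Ab–Cb–Eb. In first inversion the third is bass, giving Cb, Eb, Ab from the bottom.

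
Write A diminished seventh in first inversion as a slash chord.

Adim7/C

First inversion of A diminished seventh has the third (C) in the bass. As a slash chord: Adim7/C.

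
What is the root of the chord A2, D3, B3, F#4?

Reordering A, D, B, F# into stacked thirds gives B–D–F#–A; the bottom of that stack, B, is the root.

B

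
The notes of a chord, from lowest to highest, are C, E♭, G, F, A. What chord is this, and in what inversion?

The pitch classes C, Eb, G, F, A arrange in thirds as F–A–C–Eb–G: an F dominant ninth chord.
The lowest note is C, the fifth of the chord, so this is second inversion.

F dominant ninth, second inversion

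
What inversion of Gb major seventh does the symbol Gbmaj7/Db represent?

second inversion

Gbmaj7/Db means Gb major seventh with Db in the bass. Db is the fifth of Gb major seventh (Gb–Bb–Db–F), so this is second inversion.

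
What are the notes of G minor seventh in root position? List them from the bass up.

G, Bb, D, F

The chord tones are G–Bb–D–F. With the root (G) lowest for root position: G, Bb, D, F.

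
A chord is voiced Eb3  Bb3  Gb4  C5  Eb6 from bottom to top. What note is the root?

Reordering Eb, Bb, Gb, C into stacked thirds gives C–Eb–Gb–Bb; the bottom of that stack, C, is the root.

C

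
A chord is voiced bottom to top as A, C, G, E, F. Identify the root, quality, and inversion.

The distinct note names are A, C, G, E, F. Stacked in thirds they read F–A–C–E–G, which is a major ninth chord on F.
With the third (A) in the bass, the chord is in first inversion.

F major ninth, first inversion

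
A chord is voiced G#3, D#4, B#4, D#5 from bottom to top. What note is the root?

The distinct letter names are G#, D#, B#. Arranged as a stack of thirds they read G#–B#–D#, so G# is the root (a G# major triad).

G#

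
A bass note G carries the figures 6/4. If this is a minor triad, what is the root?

C

The figures 6/4 mean the fifth of the chord is in the bass. If G is the fifth of a minor triad, the root is C (chord tones C–Eb–G).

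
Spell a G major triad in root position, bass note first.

Spelling G major: G–B–D. In root position the root is bass, giving G, B, D from the bottom.

G, B, D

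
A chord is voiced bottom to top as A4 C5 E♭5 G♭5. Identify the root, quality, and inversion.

The distinct note names are A, C, Eb, Gb. Stacked in thirds they read A–C–Eb–Gb, which is a diminished seventh chord on A.
With the root (A) in the bass, the chord is in root position (figured bass 7).

A diminished seventh, root position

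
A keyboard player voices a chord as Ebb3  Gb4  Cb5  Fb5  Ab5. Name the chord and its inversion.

The distinct note names are Ebb, Gb, Cb, Fb, Ab. Stacked in thirds they read Fb–Ab–Cb–Ebb–Gb, which is a dominant ninth chord on Fb.
With the seventh (Ebb) in the bass, the chord is in third inversion.

Fb dominant ninth, third inversion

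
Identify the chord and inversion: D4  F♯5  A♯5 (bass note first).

D augmented, root position

The distinct note names are D, F#, A#. Stacked in thirds they read D–F#–A#, which is an augmented triad on D.
With the root (D) in the bass, the chord is in root position (figured bass 5/3).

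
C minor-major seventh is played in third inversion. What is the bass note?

B

C minor-major seventh is C–Eb–G–B. Third inversion places the seventh in the bass: B.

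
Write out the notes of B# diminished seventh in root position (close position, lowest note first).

The chord tones are B#–D#–F#–A. With the root (B#) lowest for root position: B#, D#, F#, A.

B#, D#, F#, A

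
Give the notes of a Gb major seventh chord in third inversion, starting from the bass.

Gb major seventh is Gb–Bb–Db–F. Third inversion puts the seventh (F) in the bass, with the remaining tones above: F, Gb, Bb, Db.

F, Gb, Bb, Db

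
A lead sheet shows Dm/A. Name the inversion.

second inversion

Dm/A means D minor with A in the bass. A is the fifth of D minor (D–F–A), so this is second inversion.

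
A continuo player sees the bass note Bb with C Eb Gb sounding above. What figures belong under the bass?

The notes Bb, C, Eb, Gb stack in thirds as C–Eb–Gb–Bb — a C half-diminished seventh chord. The bass Bb is the seventh, so this is third inversion: figured 4/2.

4/2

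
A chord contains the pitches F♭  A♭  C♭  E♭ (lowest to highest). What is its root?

Fb

The distinct letter names are Fb, Ab, Cb, Eb. Arranged as a stack of thirds they read Fb–Ab–Cb–Eb, so Fb is the root (an Fb major seventh chord).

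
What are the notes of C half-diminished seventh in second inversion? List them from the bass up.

Spelling C half-diminished seventh: C–Eb–Gb–Bb. In second inversion the fifth is bass, giving Gb, Bb, C, Eb from the bottom.

Gb, Bb, C, Eb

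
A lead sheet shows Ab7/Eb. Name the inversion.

second inversion

Ab7/Eb means Ab dominant seventh with Eb in the bass. Eb is the fifth of Ab dominant seventh (Ab–C–Eb–Gb), so this is second inversion.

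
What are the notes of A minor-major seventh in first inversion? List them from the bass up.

C, E, G#, A

Spelling A minor-major seventh: A–C–E–G#. In first inversion the third is bass, giving C, E, G#, A from the bottom.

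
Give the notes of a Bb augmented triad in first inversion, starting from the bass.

D, F#, Bb

Bb augmented is Bb–D–F#. First inversion puts the third (D) in the bass, with the remaining tones above: D, F#, Bb.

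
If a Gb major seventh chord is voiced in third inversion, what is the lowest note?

Gb major seventh is Gb–Bb–Db–F. Third inversion places the seventh in the bass: F.

F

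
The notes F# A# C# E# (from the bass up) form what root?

F#

Reordering F#, A#, C#, E# into stacked thirds gives F#–A#–C#–E#; the bottom of that stack, F#, is the root.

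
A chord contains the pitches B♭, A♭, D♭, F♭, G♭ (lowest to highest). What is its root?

Reordering Bb, Ab, Db, Fb, Gb into stacked thirds gives Gb–Bb–Db–Fb–Ab; the bottom of that stack, Gb, is the root.

Gb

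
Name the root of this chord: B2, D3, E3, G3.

Reordering B, D, E, G into stacked thirds gives E–G–B–D; the bottom of that stack, E, is the root.

E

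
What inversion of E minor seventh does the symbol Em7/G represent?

Em7/G means E minor seventh with G in the bass. G is the third of E minor seventh (E–G–B–D), so this is first inversion.

first inversion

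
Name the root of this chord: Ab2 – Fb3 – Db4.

Db

Ab, Fb, Db are the tones of a Db minor triad (Db–Fb–Ab), making Db the root.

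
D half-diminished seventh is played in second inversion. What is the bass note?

Ab

The fifth of D half-diminished seventh (D–F–Ab–C) is Ab; that is the bass in second inversion.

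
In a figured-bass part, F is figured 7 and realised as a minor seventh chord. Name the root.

F

The figures 7 mean the root of the chord is in the bass. If F is the root of a minor seventh chord, the root is F (chord tones F–Ab–C–Eb).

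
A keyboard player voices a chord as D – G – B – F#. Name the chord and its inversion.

G major seventh, second inversion

The distinct note names are D, G, B, F#. Stacked in thirds they read G–B–D–F#, which is a major seventh chord on G.
D is the fifth of G major seventh; fifth in the bass means second inversion (figured bass 4/3).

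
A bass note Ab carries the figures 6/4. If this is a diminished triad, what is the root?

D

The figures 6/4 mean the fifth of the chord is in the bass. If Ab is the fifth of a diminished triad, the root is D (chord tones D–F–Ab).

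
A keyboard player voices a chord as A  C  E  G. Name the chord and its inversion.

Reducing to letter names: A, C, E, G. These stack in thirds as A–C–E–G — an A minor seventh chord.
The lowest note is A, the root of the chord, so this is root position (figured bass 7).

A minor seventh, root position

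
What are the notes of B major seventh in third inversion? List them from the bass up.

The chord tones are B–D#–F#–A#. With the seventh (A#) lowest for third inversion: A#, B, D#, F#.

A#, B, D#, F#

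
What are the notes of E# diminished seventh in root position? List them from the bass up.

E# diminished seventh is E#–G#–B–D. Root position puts the root (E#) in the bass, with the remaining tones above: E#, G#, B, D.

E#, G#, B, D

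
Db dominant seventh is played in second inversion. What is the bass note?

The fifth of Db dominant seventh (Db–F–Ab–Cb) is Ab; that is the bass in second inversion.

Ab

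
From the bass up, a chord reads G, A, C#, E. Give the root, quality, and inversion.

The distinct note names are G, A, C#, E. Stacked in thirds they read A–C#–E–G, which is a dominant seventh chord on A.
G is the seventh of A dominant seventh; seventh in the bass means third inversion (figured bass 4/2).

A dominant seventh, third inversion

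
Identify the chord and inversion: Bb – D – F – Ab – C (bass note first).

Bb dominant ninth, root position

Reducing to letter names: Bb, D, F, Ab, C. These stack in thirds as Bb–D–F–Ab–C — a Bb dominant ninth chord.
With the root (Bb) in the bass, the chord is in root position.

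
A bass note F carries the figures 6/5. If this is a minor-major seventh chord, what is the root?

D

The figures 6/5 mean the third of the chord is in the bass. If F is the third of a minor-major seventh chord, the root is D (chord tones D–F–A–C#).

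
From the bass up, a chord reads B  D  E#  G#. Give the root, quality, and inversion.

The distinct note names are B, D, E#, G#. Stacked in thirds they read E#–G#–B–D, which is a diminished seventh chord on E#.
B is the fifth of E# diminished seventh; fifth in the bass means second inversion (figured bass 4/3).

E# diminished seventh, second inversion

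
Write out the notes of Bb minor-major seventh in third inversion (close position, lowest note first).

Bb minor-major seventh is Bb–Db–F–A. Third inversion puts the seventh (A) in the bass, with the remaining tones above: A, Bb, Db, F.

A, Bb, Db, F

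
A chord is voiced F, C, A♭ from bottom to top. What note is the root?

F, C, Ab are the tones of an F minor triad (F–Ab–C), making F the root.

F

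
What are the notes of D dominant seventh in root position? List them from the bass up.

Spelling D dominant seventh: D–F#–A–C. In root position the root is bass, giving D, F#, A, C from the bottom.

D, F#, A, C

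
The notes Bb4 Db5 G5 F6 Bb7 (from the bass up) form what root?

Bb, Db, G, F are the tones of a G half-diminished seventh chord (G–Bb–Db–F), making G the root.

G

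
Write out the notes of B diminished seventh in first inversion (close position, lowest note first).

D, F, Ab, B

B diminished seventh is B–D–F–Ab. First inversion puts the third (D) in the bass, with the remaining tones above: D, F, Ab, B.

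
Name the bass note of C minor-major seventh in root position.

C

In root position the root is lowest. For C minor-major seventh (C–Eb–G–B) that is C.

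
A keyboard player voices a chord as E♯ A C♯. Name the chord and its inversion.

The pitch classes E#, A, C# arrange in thirds as A–C#–E#: an A augmented triad.
With the fifth (E#) in the bass, the chord is in second inversion (figured bass 6/4).

A augmented, second inversion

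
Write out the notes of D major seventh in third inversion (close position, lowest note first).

The chord tones are D–F#–A–C#. With the seventh (C#) lowest for third inversion: C#, D, F#, A.

C#, D, F#, A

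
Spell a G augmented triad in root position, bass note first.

G, B, D#

Spelling G augmented: G–B–D#. In root position the root is bass, giving G, B, D# from the bottom.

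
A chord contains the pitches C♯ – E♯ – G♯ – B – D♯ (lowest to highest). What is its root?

The distinct letter names are C#, E#, G#, B, D#. Arranged as a stack of thirds they read C#–E#–G#–B–D#, so C# is the root (a C# dominant ninth chord).

C#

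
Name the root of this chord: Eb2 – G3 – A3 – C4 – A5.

Reordering Eb, G, A, C into stacked thirds gives A–C–Eb–G; the bottom of that stack, A, is the root.

A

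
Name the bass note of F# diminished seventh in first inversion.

F# diminished seventh is F#–A–C–Eb. First inversion places the third in the bass: A.

A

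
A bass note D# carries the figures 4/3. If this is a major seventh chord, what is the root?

G#

The figures 4/3 mean the fifth of the chord is in the bass. If D# is the fifth of a major seventh chord, the root is G# (chord tones G#–B#–D#–F##).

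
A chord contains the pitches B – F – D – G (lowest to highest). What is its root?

G

B, F, D, G are the tones of a G dominant seventh chord (G–B–D–F), making G the root.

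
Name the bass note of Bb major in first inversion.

D

The third of Bb major (Bb–D–F) is D; that is the bass in first inversion.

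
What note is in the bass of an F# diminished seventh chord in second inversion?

F# diminished seventh is F#–A–C–Eb. Second inversion places the fifth in the bass: C.

C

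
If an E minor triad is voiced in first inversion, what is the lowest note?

E minor is E–G–B. First inversion places the third in the bass: G.

G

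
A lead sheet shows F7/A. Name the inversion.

F7/A means F dominant seventh with A in the bass. A is the third of F dominant seventh (F–A–C–Eb), so this is first inversion.

first inversion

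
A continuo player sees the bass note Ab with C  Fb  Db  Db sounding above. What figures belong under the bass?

4/3

The notes Ab, C, Fb, Db stack in thirds as Db–Fb–Ab–C — a Db minor-major seventh chord. The bass Ab is the fifth, so this is second inversion: figured 4/3.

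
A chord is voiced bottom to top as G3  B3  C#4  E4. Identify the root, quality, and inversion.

C# half-diminished seventh, second inversion

Reducing to letter names: G, B, C#, E. These stack in thirds as C#–E–G–B — a C# half-diminished seventh chord.
The lowest note is G, the fifth of the chord, so this is second inversion (figured bass 4/3).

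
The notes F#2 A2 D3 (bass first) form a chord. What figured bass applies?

6

The notes F#, A, D stack in thirds as D–F#–A — a D major triad. The bass F# is the third, so this is first inversion: figured 6.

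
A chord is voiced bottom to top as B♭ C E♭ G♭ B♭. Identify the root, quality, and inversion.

C half-diminished seventh, third inversion

The distinct note names are Bb, C, Eb, Gb. Stacked in thirds they read C–Eb–Gb–Bb, which is a half-diminished seventh chord on C.
Bb is the seventh of C half-diminished seventh; seventh in the bass means third inversion (figured bass 4/2).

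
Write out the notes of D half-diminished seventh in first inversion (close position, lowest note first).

Spelling D half-diminished seventh: D–F–Ab–C. In first inversion the third is bass, giving F, Ab, C, D from the bottom.

F, Ab, C, D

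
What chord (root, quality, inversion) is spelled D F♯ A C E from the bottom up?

The distinct note names are D, F#, A, C, E. Stacked in thirds they read D–F#–A–C–E, which is a dominant ninth chord on D.
D is the root of D dominant ninth; root in the bass means root position.

D dominant ninth, root position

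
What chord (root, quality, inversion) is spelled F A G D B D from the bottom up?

G dominant ninth, third inversion

The pitch classes F, A, G, D, B arrange in thirds as G–B–D–F–A: a G dominant ninth chord.
F is the seventh of G dominant ninth; seventh in the bass means third inversion.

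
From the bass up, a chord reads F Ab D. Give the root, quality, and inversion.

Reducing to letter names: F, Ab, D. These stack in thirds as D–F–Ab — a D diminished triad.
F is the third of D diminished; third in the bass means first inversion (figured bass 6).

D diminished, first inversion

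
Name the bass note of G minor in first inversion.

G minor is G–Bb–D. First inversion places the third in the bass: Bb.

Bb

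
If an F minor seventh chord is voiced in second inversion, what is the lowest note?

F minor seventh is F–Ab–C–Eb. Second inversion places the fifth in the bass: C.

C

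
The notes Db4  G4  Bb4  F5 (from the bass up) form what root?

G

The distinct letter names are Db, G, Bb, F. Arranged as a stack of thirds they read G–Bb–Db–F, so G is the root (a G half-diminished seventh chord).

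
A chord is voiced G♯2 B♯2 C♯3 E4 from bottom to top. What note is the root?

C#

G#, B#, C#, E are the tones of a C# minor-major seventh chord (C#–E–G#–B#), making C# the root.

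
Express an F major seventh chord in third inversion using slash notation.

Fmaj7/E

Third inversion of F major seventh has the seventh (E) in the bass. As a slash chord: Fmaj7/E.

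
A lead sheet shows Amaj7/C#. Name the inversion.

Amaj7/C# means A major seventh with C# in the bass. C# is the third of A major seventh (A–C#–E–G#), so this is first inversion.

first inversion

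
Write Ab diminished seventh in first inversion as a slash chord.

First inversion of Ab diminished seventh has the third (Cb) in the bass. As a slash chord: Abdim7/Cb.

Abdim7/Cb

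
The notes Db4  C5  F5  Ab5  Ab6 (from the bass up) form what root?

Db

Db, C, F, Ab are the tones of a Db major seventh chord (Db–F–Ab–C), making Db the root.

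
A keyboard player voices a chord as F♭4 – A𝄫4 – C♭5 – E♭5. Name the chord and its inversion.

The pitch classes Fb, Abb, Cb, Eb arrange in thirds as Fb–Abb–Cb–Eb: an Fb minor-major seventh chord.
Fb is the root of Fb minor-major seventh; root in the bass means root position (figured bass 7).

Fb minor-major seventh, root position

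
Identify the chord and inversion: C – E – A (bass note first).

A minor, first inversion

The distinct note names are C, E, A. Stacked in thirds they read A–C–E, which is a minor triad on A.
C is the third of A minor; third in the bass means first inversion (figured bass 6).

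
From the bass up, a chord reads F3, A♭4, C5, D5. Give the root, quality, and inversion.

D half-diminished seventh, first inversion

The distinct note names are F, Ab, C, D. Stacked in thirds they read D–F–Ab–C, which is a half-diminished seventh chord on D.
With the third (F) in the bass, the chord is in first inversion (figured bass 6/5).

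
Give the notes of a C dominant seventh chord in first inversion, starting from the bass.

C dominant seventh is C–E–G–Bb. First inversion puts the third (E) in the bass, with the remaining tones above: E, G, Bb, C.

E, G, Bb, C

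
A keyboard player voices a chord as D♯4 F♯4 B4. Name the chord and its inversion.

The distinct note names are D#, F#, B. Stacked in thirds they read B–D#–F#, which is a major triad on B.
The lowest note is D#, the third of the chord, so this is first inversion (figured bass 6).

B major, first inversion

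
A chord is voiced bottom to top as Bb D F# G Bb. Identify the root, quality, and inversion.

G minor-major seventh, first inversion

The pitch classes Bb, D, F#, G arrange in thirds as G–Bb–D–F#: a G minor-major seventh chord.
The lowest note is Bb, the third of the chord, so this is first inversion (figured bass 6/5).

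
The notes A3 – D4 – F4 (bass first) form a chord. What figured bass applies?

The notes A, D, F stack in thirds as D–F–A — a D minor triad. The bass A is the fifth, so this is second inversion: figured 6/4.

6/4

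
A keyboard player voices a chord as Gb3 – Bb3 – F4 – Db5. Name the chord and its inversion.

The pitch classes Gb, Bb, F, Db arrange in thirds as Gb–Bb–Db–F: a Gb major seventh chord.
Gb is the root of Gb major seventh; root in the bass means root position (figured bass 7).

Gb major seventh, root position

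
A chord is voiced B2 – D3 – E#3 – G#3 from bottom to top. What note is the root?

E#

Reordering B, D, E#, G# into stacked thirds gives E#–G#–B–D; the bottom of that stack, E#, is the root.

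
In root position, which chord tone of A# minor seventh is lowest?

In root position the root is lowest. For A# minor seventh (A#–C#–E#–G#) that is A#.

A#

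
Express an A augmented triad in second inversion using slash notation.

Aaug/E#

Second inversion of A augmented has the fifth (E#) in the bass. As a slash chord: Aaug/E#.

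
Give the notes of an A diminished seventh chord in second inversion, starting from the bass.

Eb, Gb, A, C

Spelling A diminished seventh: A–C–Eb–Gb. In second inversion the fifth is bass, giving Eb, Gb, A, C from the bottom.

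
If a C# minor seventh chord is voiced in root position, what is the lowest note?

The root of C# minor seventh (C#–E–G#–B) is C#; that is the bass in root position.

C#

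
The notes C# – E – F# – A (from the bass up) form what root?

The distinct letter names are C#, E, F#, A. Arranged as a stack of thirds they read F#–A–C#–E, so F# is the root (an F# minor seventh chord).

F#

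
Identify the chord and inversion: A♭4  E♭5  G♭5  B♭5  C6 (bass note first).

The distinct note names are Ab, Eb, Gb, Bb, C. Stacked in thirds they read Ab–C–Eb–Gb–Bb, which is a dominant ninth chord on Ab.
With the root (Ab) in the bass, the chord is in root position.

Ab dominant ninth, root position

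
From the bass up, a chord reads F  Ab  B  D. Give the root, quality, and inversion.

The distinct note names are F, Ab, B, D. Stacked in thirds they read B–D–F–Ab, which is a diminished seventh chord on B.
With the fifth (F) in the bass, the chord is in second inversion (figured bass 4/3).

B diminished seventh, second inversion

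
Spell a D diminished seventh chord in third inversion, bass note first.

Spelling D diminished seventh: D–F–Ab–Cb. In third inversion the seventh is bass, giving Cb, D, F, Ab from the bottom.

Cb, D, F, Ab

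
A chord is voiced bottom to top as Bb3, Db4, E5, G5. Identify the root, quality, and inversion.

The distinct note names are Bb, Db, E, G. Stacked in thirds they read E–G–Bb–Db, which is a diminished seventh chord on E.
Bb is the fifth of E diminished seventh; fifth in the bass means second inversion (figured bass 4/3).

E diminished seventh, second inversion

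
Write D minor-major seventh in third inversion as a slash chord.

Dm(maj7)/C#

Third inversion of D minor-major seventh has the seventh (C#) in the bass. As a slash chord: Dm(maj7)/C#.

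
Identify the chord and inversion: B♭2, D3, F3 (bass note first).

Bb major, root position

The pitch classes Bb, D, F arrange in thirds as Bb–D–F: a Bb major triad.
The lowest note is Bb, the root of the chord, so this is root position (figured bass 5/3).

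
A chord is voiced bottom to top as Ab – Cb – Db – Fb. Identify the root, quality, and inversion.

The distinct note names are Ab, Cb, Db, Fb. Stacked in thirds they read Db–Fb–Ab–Cb, which is a minor seventh chord on Db.
The lowest note is Ab, the fifth of the chord, so this is second inversion (figured bass 4/3).

Db minor seventh, second inversion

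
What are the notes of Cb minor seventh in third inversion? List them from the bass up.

The chord tones are Cb–Ebb–Gb–Bbb. With the seventh (Bbb) lowest for third inversion: Bbb, Cb, Ebb, Gb.

Bbb, Cb, Ebb, Gb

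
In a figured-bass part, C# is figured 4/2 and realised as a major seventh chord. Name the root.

D

The figures 4/2 mean the seventh of the chord is in the bass. If C# is the seventh of a major seventh chord, the root is D (chord tones D–F#–A–C#).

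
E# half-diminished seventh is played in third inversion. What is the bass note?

E# half-diminished seventh is E#–G#–B–D#. Third inversion places the seventh in the bass: D#.

D#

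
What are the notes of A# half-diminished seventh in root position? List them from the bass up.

A# half-diminished seventh is A#–C#–E–G#. Root position puts the root (A#) in the bass, with the remaining tones above: A#, C#, E, G#.

A#, C#, E, G#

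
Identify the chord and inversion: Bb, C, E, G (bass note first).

C dominant seventh, third inversion

The pitch classes Bb, C, E, G arrange in thirds as C–E–G–Bb: a C dominant seventh chord.
The lowest note is Bb, the seventh of the chord, so this is third inversion (figured bass 4/2).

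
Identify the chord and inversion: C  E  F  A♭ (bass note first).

F minor-major seventh, second inversion

The pitch classes C, E, F, Ab arrange in thirds as F–Ab–C–E: an F minor-major seventh chord.
With the fifth (C) in the bass, the chord is in second inversion (figured bass 4/3).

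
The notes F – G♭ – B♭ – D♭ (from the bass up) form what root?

Gb

F, Gb, Bb, Db are the tones of a Gb major seventh chord (Gb–Bb–Db–F), making Gb the root.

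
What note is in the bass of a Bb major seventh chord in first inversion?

D

The third of Bb major seventh (Bb–D–F–A) is D; that is the bass in first inversion.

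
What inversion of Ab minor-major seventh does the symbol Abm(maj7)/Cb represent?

first inversion

Abm(maj7)/Cb means Ab minor-major seventh with Cb in the bass. Cb is the third of Ab minor-major seventh (Ab–Cb–Eb–G), so this is first inversion.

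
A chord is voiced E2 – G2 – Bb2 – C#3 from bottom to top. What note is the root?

The distinct letter names are E, G, Bb, C#. Arranged as a stack of thirds they read C#–E–G–Bb, so C# is the root (a C# diminished seventh chord).

C#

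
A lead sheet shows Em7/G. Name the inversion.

Em7/G means E minor seventh with G in the bass. G is the third of E minor seventh (E–G–B–D), so this is first inversion.

first inversion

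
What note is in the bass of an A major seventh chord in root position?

In root position the root is lowest. For A major seventh (A–C#–E–G#) that is A.

A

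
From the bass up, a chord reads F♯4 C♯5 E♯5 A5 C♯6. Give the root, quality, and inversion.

F# minor-major seventh, root position

The pitch classes F#, C#, E#, A arrange in thirds as F#–A–C#–E#: an F# minor-major seventh chord.
The lowest note is F#, the root of the chord, so this is root position (figured bass 7).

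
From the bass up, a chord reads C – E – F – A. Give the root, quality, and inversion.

F major seventh, second inversion

The distinct note names are C, E, F, A. Stacked in thirds they read F–A–C–E, which is a major seventh chord on F.
C is the fifth of F major seventh; fifth in the bass means second inversion (figured bass 4/3).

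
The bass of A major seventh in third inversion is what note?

G#

The seventh of A major seventh (A–C#–E–G#) is G#; that is the bass in third inversion.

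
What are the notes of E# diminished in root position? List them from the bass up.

E#, G#, B

The chord tones are E#–G#–B. With the root (E#) lowest for root position: E#, G#, B.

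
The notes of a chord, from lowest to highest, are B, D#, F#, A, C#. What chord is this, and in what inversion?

B dominant ninth, root position

Reducing to letter names: B, D#, F#, A, C#. These stack in thirds as B–D#–F#–A–C# — a B dominant ninth chord.
B is the root of B dominant ninth; root in the bass means root position.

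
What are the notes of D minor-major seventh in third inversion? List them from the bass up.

C#, D, F, A

D minor-major seventh is D–F–A–C#. Third inversion puts the seventh (C#) in the bass, with the remaining tones above: C#, D, F, A.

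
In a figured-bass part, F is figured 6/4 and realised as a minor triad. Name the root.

The figures 6/4 mean the fifth of the chord is in the bass. If F is the fifth of a minor triad, the root is Bb (chord tones Bb–Db–F).

Bb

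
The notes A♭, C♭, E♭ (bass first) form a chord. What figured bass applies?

The notes Ab, Cb, Eb stack in thirds as Ab–Cb–Eb — an Ab minor triad. The bass Ab is the root, so this is root position: figured 5/3.

5/3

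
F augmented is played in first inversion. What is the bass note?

F augmented is F–A–C#. First inversion places the third in the bass: A.

A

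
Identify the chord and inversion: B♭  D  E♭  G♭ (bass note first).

Reducing to letter names: Bb, D, Eb, Gb. These stack in thirds as Eb–Gb–Bb–D — an Eb minor-major seventh chord.
Bb is the fifth of Eb minor-major seventh; fifth in the bass means second inversion (figured bass 4/3).

Eb minor-major seventh, second inversion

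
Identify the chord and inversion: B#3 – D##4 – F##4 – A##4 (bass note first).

B# major seventh, root position

The distinct note names are B#, D##, F##, A##. Stacked in thirds they read B#–D##–F##–A##, which is a major seventh chord on B#.
B# is the root of B# major seventh; root in the bass means root position (figured bass 7).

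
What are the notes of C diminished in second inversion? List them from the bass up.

C diminished is C–Eb–Gb. Second inversion puts the fifth (Gb) in the bass, with the remaining tones above: Gb, C, Eb.

Gb, C, Eb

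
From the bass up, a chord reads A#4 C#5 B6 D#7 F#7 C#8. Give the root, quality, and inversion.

Reducing to letter names: A#, C#, B, D#, F#. These stack in thirds as B–D#–F#–A#–C# — a B major ninth chord.
The lowest note is A#, the seventh of the chord, so this is third inversion.

B major ninth, third inversion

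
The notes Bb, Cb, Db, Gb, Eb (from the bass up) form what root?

Cb

Bb, Cb, Db, Gb, Eb are the tones of a Cb major ninth chord (Cb–Eb–Gb–Bb–Db), making Cb the root.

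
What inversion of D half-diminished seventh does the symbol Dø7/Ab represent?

second inversion

Dø7/Ab means D half-diminished seventh with Ab in the bass. Ab is the fifth of D half-diminished seventh (D–F–Ab–C), so this is second inversion.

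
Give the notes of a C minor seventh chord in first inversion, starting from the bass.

Eb, G, Bb, C

C minor seventh is C–Eb–G–Bb. First inversion puts the third (Eb) in the bass, with the remaining tones above: Eb, G, Bb, C.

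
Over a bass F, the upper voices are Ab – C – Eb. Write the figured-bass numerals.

7

The notes F, Ab, C, Eb stack in thirds as F–Ab–C–Eb — an F minor seventh chord. The bass F is the root, so this is root position: figured 7.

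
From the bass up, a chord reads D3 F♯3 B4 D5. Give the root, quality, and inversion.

B minor, first inversion

The distinct note names are D, F#, B. Stacked in thirds they read B–D–F#, which is a minor triad on B.
D is the third of B minor; third in the bass means first inversion (figured bass 6).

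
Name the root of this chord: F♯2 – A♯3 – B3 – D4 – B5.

B

The distinct letter names are F#, A#, B, D. Arranged as a stack of thirds they read B–D–F#–A#, so B is the root (a B minor-major seventh chord).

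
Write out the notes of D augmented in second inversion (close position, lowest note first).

D augmented is D–F#–A#. Second inversion puts the fifth (A#) in the bass, with the remaining tones above: A#, D, F#.

A#, D, F#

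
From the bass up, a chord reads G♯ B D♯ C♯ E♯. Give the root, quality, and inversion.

C# dominant ninth, second inversion

The pitch classes G#, B, D#, C#, E# arrange in thirds as C#–E#–G#–B–D#: a C# dominant ninth chord.
The lowest note is G#, the fifth of the chord, so this is second inversion.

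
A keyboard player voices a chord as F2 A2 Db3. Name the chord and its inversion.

The pitch classes F, A, Db arrange in thirds as Db–F–A: a Db augmented triad.
With the third (F) in the bass, the chord is in first inversion (figured bass 6).

Db augmented, first inversion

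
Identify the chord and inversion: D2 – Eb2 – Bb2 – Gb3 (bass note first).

The distinct note names are D, Eb, Bb, Gb. Stacked in thirds they read Eb–Gb–Bb–D, which is a minor-major seventh chord on Eb.
D is the seventh of Eb minor-major seventh; seventh in the bass means third inversion (figured bass 4/2).

Eb minor-major seventh, third inversion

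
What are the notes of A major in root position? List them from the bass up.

The chord tones are A–C#–E. With the root (A) lowest for root position: A, C#, E.

A, C#, E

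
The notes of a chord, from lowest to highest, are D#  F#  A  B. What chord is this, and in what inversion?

B dominant seventh, first inversion

The pitch classes D#, F#, A, B arrange in thirds as B–D#–F#–A: a B dominant seventh chord.
D# is the third of B dominant seventh; third in the bass means first inversion (figured bass 6/5).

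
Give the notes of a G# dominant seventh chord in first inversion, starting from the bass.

G# dominant seventh is G#–B#–D#–F#. First inversion puts the third (B#) in the bass, with the remaining tones above: B#, D#, F#, G#.

B#, D#, F#, G#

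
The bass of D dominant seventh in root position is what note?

D

The root of D dominant seventh (D–F#–A–C) is D; that is the bass in root position.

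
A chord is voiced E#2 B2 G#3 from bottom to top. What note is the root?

E#, B, G# are the tones of an E# diminished triad (E#–G#–B), making E# the root.

E#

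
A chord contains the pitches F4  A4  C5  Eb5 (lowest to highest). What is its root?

Reordering F, A, C, Eb into stacked thirds gives F–A–C–Eb; the bottom of that stack, F, is the root.

F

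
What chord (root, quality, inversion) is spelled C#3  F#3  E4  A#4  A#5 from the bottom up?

F# dominant seventh, second inversion

Reducing to letter names: C#, F#, E, A#. These stack in thirds as F#–A#–C#–E — an F# dominant seventh chord.
The lowest note is C#, the fifth of the chord, so this is second inversion (figured bass 4/3).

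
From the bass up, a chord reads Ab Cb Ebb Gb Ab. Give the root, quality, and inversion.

The pitch classes Ab, Cb, Ebb, Gb arrange in thirds as Ab–Cb–Ebb–Gb: an Ab half-diminished seventh chord.
Ab is the root of Ab half-diminished seventh; root in the bass means root position (figured bass 7).

Ab half-diminished seventh, root position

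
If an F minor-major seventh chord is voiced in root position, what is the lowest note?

F

The root of F minor-major seventh (F–Ab–C–E) is F; that is the bass in root position.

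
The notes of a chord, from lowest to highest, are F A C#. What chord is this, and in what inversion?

F augmented, root position

The distinct note names are F, A, C#. Stacked in thirds they read F–A–C#, which is an augmented triad on F.
With the root (F) in the bass, the chord is in root position (figured bass 5/3).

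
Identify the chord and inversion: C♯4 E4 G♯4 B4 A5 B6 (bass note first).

Reducing to letter names: C#, E, G#, B, A. These stack in thirds as A–C#–E–G#–B — an A major ninth chord.
C# is the third of A major ninth; third in the bass means first inversion.

A major ninth, first inversion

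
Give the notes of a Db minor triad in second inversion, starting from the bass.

Spelling Db minor: Db–Fb–Ab. In second inversion the fifth is bass, giving Ab, Db, Fb from the bottom.

Ab, Db, Fb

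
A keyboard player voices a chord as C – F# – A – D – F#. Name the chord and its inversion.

D dominant seventh, third inversion

Reducing to letter names: C, F#, A, D. These stack in thirds as D–F#–A–C — a D dominant seventh chord.
C is the seventh of D dominant seventh; seventh in the bass means third inversion (figured bass 4/2).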